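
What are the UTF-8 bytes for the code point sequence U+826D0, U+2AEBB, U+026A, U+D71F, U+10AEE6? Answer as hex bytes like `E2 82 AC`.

U+826D0: 4-byte form → F2 82 9B 90.
U+2AEBB: 4-byte form → F0 AA BA BB.
U+026A: 2-byte form → C9 AA.
U+D71F: 3-byte form → ED 9C 9F.
U+10AEE6: 4-byte form → F4 8A BB A6.
Concatenated (17 bytes): F2 82 9B 90 F0 AA BA BB C9 AA ED 9C 9F F4 8A BB A6.

F2 82 9B 90 F0 AA BA BB C9 AA ED 9C 9F F4 8A BB A6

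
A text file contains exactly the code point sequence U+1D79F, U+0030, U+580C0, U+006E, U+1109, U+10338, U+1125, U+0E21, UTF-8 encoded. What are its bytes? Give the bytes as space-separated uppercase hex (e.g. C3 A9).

F0 9D 9E 9F 30 F1 98 83 80 6E E1 84 89 F0 90 8C B8 E1 84 A5 E0 B8 A1

U+1D79F: 4-byte form → F0 9D 9E 9F.
U+0030: 1-byte form → 30.
U+580C0: 4-byte form → F1 98 83 80.
U+006E: 1-byte form → 6E.
U+1109: 3-byte form → E1 84 89.
U+10338: 4-byte form → F0 90 8C B8.
U+1125: 3-byte form → E1 84 A5.
U+0E21: 3-byte form → E0 B8 A1.
Concatenated (23 bytes): F0 9D 9E 9F 30 F1 98 83 80 6E E1 84 89 F0 90 8C B8 E1 84 A5 E0 B8 A1.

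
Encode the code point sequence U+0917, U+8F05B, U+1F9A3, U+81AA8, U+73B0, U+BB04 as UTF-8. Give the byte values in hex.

E0 A4 97 F2 8F 81 9B F0 9F A6 A3 F2 81 AA A8 E7 8E B0 EB AC 84

U+0917: 3-byte form → E0 A4 97.
U+8F05B: 4-byte form → F2 8F 81 9B.
U+1F9A3: 4-byte form → F0 9F A6 A3.
U+81AA8: 4-byte form → F2 81 AA A8.
U+73B0: 3-byte form → E7 8E B0.
U+BB04: 3-byte form → EB AC 84.
Concatenated (21 bytes): E0 A4 97 F2 8F 81 9B F0 9F A6 A3 F2 81 AA A8 E7 8E B0 EB AC 84.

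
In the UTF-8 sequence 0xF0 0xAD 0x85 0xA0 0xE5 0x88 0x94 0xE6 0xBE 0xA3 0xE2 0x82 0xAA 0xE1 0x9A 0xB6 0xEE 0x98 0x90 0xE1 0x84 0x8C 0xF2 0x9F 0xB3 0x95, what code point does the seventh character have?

U+110C

Offset 0: leading byte 0xF0 = 11110000 → 4-byte char #1 = F0 AD 85 A0.
Offset 4: leading byte 0xE5 = 11100101 → 3-byte char #2 = E5 88 94.
Offset 7: leading byte 0xE6 = 11100110 → 3-byte char #3 = E6 BE A3.
Offset 10: leading byte 0xE2 = 11100010 → 3-byte char #4 = E2 82 AA.
Offset 13: leading byte 0xE1 = 11100001 → 3-byte char #5 = E1 9A B6.
Offset 16: leading byte 0xEE = 11101110 → 3-byte char #6 = EE 98 90.
Offset 19: leading byte 0xE1 = 11100001 → 3-byte char #7 = E1 84 8C.
Leading byte 0xE1 = 11100001 matches 1110xxxx → 3-byte sequence.
Byte 1: 0xE1 = 11100001, payload 0001 (4 bits).
Byte 2: 0x84 = 10000100 (10xxxxxx ✓), payload 000100.
Byte 3: 0x8C = 10001100 (10xxxxxx ✓), payload 001100.
Concatenate: 0001000100001100 = 0x110C (16 bits → U+110C).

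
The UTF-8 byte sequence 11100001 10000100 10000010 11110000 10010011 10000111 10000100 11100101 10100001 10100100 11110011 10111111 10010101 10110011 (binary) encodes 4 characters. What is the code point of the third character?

Offset 0: leading byte 0xE1 = 11100001 → 3-byte char #1 = E1 84 82.
Offset 3: leading byte 0xF0 = 11110000 → 4-byte char #2 = F0 93 87 84.
Offset 7: leading byte 0xE5 = 11100101 → 3-byte char #3 = E5 A1 A4.
Leading byte 0xE5 = 11100101 matches 1110xxxx → 3-byte sequence.
Byte 1: 0xE5 = 11100101, payload 0101 (4 bits).
Byte 2: 0xA1 = 10100001 (10xxxxxx ✓), payload 100001.
Byte 3: 0xA4 = 10100100 (10xxxxxx ✓), payload 100100.
Concatenate: 0101100001100100 = 0x5864 (16 bits → U+5864).

U+5864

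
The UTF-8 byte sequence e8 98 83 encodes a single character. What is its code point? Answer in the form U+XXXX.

U+8603

Leading byte 0xE8 = 11101000 matches 1110xxxx → 3-byte sequence.
Byte 1: 0xE8 = 11101000, payload 1000 (4 bits).
Byte 2: 0x98 = 10011000 (10xxxxxx ✓), payload 011000.
Byte 3: 0x83 = 10000011 (10xxxxxx ✓), payload 000011.
Concatenate: 1000011000000011 = 0x8603 (16 bits → U+8603).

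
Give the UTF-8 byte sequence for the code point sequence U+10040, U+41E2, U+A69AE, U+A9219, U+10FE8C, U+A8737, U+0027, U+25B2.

U+10040: 4-byte form → F0 90 81 80.
U+41E2: 3-byte form → E4 87 A2.
U+A69AE: 4-byte form → F2 A6 A6 AE.
U+A9219: 4-byte form → F2 A9 88 99.
U+10FE8C: 4-byte form → F4 8F BA 8C.
U+A8737: 4-byte form → F2 A8 9C B7.
U+0027: 1-byte form → 27.
U+25B2: 3-byte form → E2 96 B2.
Concatenated (27 bytes): F0 90 81 80 E4 87 A2 F2 A6 A6 AE F2 A9 88 99 F4 8F BA 8C F2 A8 9C B7 27 E2 96 B2.

F0 90 81 80 E4 87 A2 F2 A6 A6 AE F2 A9 88 99 F4 8F BA 8C F2 A8 9C B7 27 E2 96 B2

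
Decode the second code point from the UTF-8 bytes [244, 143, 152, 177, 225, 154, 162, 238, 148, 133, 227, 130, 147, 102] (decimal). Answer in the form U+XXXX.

Offset 0: leading byte 0xF4 = 11110100 → 4-byte char #1 = F4 8F 98 B1.
Offset 4: leading byte 0xE1 = 11100001 → 3-byte char #2 = E1 9A A2.
Leading byte 0xE1 = 11100001 matches 1110xxxx → 3-byte sequence.
Byte 1: 0xE1 = 11100001, payload 0001 (4 bits).
Byte 2: 0x9A = 10011010 (10xxxxxx ✓), payload 011010.
Byte 3: 0xA2 = 10100010 (10xxxxxx ✓), payload 100010.
Concatenate: 0001011010100010 = 0x16A2 (16 bits → U+16A2).

U+16A2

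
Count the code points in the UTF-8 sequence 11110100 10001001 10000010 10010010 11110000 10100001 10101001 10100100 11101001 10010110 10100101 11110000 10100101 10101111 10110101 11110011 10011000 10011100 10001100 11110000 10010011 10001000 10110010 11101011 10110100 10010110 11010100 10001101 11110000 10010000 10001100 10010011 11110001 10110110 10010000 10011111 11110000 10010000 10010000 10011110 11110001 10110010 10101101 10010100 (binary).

Byte at offset 0: 0xF4 = 11110100 → 4-byte char (#1). Advance 4.
Byte at offset 4: 0xF0 = 11110000 → 4-byte char (#2). Advance 4.
Byte at offset 8: 0xE9 = 11101001 → 3-byte char (#3). Advance 3.
Byte at offset 11: 0xF0 = 11110000 → 4-byte char (#4). Advance 4.
Byte at offset 15: 0xF3 = 11110011 → 4-byte char (#5). Advance 4.
Byte at offset 19: 0xF0 = 11110000 → 4-byte char (#6). Advance 4.
Byte at offset 23: 0xEB = 11101011 → 3-byte char (#7). Advance 3.
Byte at offset 26: 0xD4 = 11010100 → 2-byte char (#8). Advance 2.
Byte at offset 28: 0xF0 = 11110000 → 4-byte char (#9). Advance 4.
Byte at offset 32: 0xF1 = 11110001 → 4-byte char (#10). Advance 4.
Byte at offset 36: 0xF0 = 11110000 → 4-byte char (#11). Advance 4.
Byte at offset 40: 0xF1 = 11110001 → 4-byte char (#12). Advance 4.
Reached end at offset 44 after 12 code points.

12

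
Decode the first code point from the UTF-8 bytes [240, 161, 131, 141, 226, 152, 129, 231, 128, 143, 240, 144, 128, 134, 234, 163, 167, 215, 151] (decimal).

U+210CD

Offset 0: leading byte 0xF0 = 11110000 → 4-byte char #1 = F0 A1 83 8D.
Leading byte 0xF0 = 11110000 matches 11110xxx → 4-byte sequence.
Byte 1: 0xF0 = 11110000, payload 000 (3 bits).
Byte 2: 0xA1 = 10100001 (10xxxxxx ✓), payload 100001.
Byte 3: 0x83 = 10000011 (10xxxxxx ✓), payload 000011.
Byte 4: 0x8D = 10001101 (10xxxxxx ✓), payload 001101.
Concatenate: 000100001000011001101 = 0x210CD (21 bits → U+210CD).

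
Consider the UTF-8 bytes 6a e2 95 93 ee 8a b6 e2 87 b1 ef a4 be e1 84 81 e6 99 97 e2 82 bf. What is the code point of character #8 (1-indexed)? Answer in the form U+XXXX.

U+20BF

Offset 0: leading byte 0x6A = 01101010 → 1-byte char #1 = 6A.
Offset 1: leading byte 0xE2 = 11100010 → 3-byte char #2 = E2 95 93.
Offset 4: leading byte 0xEE = 11101110 → 3-byte char #3 = EE 8A B6.
Offset 7: leading byte 0xE2 = 11100010 → 3-byte char #4 = E2 87 B1.
Offset 10: leading byte 0xEF = 11101111 → 3-byte char #5 = EF A4 BE.
Offset 13: leading byte 0xE1 = 11100001 → 3-byte char #6 = E1 84 81.
Offset 16: leading byte 0xE6 = 11100110 → 3-byte char #7 = E6 99 97.
Offset 19: leading byte 0xE2 = 11100010 → 3-byte char #8 = E2 82 BF.
Leading byte 0xE2 = 11100010 matches 1110xxxx → 3-byte sequence.
Byte 1: 0xE2 = 11100010, payload 0010 (4 bits).
Byte 2: 0x82 = 10000010 (10xxxxxx ✓), payload 000010.
Byte 3: 0xBF = 10111111 (10xxxxxx ✓), payload 111111.
Concatenate: 0010000010111111 = 0x20BF (16 bits → U+20BF).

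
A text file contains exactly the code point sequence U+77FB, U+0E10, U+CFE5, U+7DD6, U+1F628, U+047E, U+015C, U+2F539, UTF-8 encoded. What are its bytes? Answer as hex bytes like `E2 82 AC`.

E7 9F BB E0 B8 90 EC BF A5 E7 B7 96 F0 9F 98 A8 D1 BE C5 9C F0 AF 94 B9

U+77FB: 3-byte form → E7 9F BB.
U+0E10: 3-byte form → E0 B8 90.
U+CFE5: 3-byte form → EC BF A5.
U+7DD6: 3-byte form → E7 B7 96.
U+1F628: 4-byte form → F0 9F 98 A8.
U+047E: 2-byte form → D1 BE.
U+015C: 2-byte form → C5 9C.
U+2F539: 4-byte form → F0 AF 94 B9.
Concatenated (24 bytes): E7 9F BB E0 B8 90 EC BF A5 E7 B7 96 F0 9F 98 A8 D1 BE C5 9C F0 AF 94 B9.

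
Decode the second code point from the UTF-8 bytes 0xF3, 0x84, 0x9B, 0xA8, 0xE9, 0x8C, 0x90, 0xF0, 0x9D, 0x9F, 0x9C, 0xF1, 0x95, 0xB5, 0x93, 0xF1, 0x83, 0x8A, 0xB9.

Offset 0: leading byte 0xF3 = 11110011 → 4-byte char #1 = F3 84 9B A8.
Offset 4: leading byte 0xE9 = 11101001 → 3-byte char #2 = E9 8C 90.
Leading byte 0xE9 = 11101001 matches 1110xxxx → 3-byte sequence.
Byte 1: 0xE9 = 11101001, payload 1001 (4 bits).
Byte 2: 0x8C = 10001100 (10xxxxxx ✓), payload 001100.
Byte 3: 0x90 = 10010000 (10xxxxxx ✓), payload 010000.
Concatenate: 1001001100010000 = 0x9310 (16 bits → U+9310).

U+9310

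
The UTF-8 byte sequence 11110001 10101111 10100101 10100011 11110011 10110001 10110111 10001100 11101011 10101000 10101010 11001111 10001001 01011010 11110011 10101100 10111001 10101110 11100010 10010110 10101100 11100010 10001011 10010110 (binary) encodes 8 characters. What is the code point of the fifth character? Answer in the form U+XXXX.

Offset 0: leading byte 0xF1 = 11110001 → 4-byte char #1 = F1 AF A5 A3.
Offset 4: leading byte 0xF3 = 11110011 → 4-byte char #2 = F3 B1 B7 8C.
Offset 8: leading byte 0xEB = 11101011 → 3-byte char #3 = EB A8 AA.
Offset 11: leading byte 0xCF = 11001111 → 2-byte char #4 = CF 89.
Offset 13: leading byte 0x5A = 01011010 → 1-byte char #5 = 5A.
Leading byte 0x5A = 01011010 matches 0xxxxxxx → 1-byte sequence.
Byte 1: 0x5A = 01011010, payload 1011010 (7 bits).
Concatenate: 1011010 = 0x5A (7 bits → U+005A).

U+005A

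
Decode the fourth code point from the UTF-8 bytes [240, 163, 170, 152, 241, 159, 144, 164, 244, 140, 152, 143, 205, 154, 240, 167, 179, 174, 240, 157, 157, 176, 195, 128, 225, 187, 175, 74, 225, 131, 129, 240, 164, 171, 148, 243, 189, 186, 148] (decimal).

U+035A

Offset 0: leading byte 0xF0 = 11110000 → 4-byte char #1 = F0 A3 AA 98.
Offset 4: leading byte 0xF1 = 11110001 → 4-byte char #2 = F1 9F 90 A4.
Offset 8: leading byte 0xF4 = 11110100 → 4-byte char #3 = F4 8C 98 8F.
Offset 12: leading byte 0xCD = 11001101 → 2-byte char #4 = CD 9A.
Leading byte 0xCD = 11001101 matches 110xxxxx → 2-byte sequence.
Byte 1: 0xCD = 11001101, payload 01101 (5 bits).
Byte 2: 0x9A = 10011010 (10xxxxxx ✓), payload 011010.
Concatenate: 01101011010 = 0x35A (11 bits → U+035A).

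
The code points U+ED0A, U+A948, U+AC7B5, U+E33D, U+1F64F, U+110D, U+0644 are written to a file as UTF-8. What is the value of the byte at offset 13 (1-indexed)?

1-indexed offset 13 is 0-indexed offset 12.
U+ED0A → 3-byte form EE B4 8A at offsets 0–2.
U+A948 → 3-byte form EA A5 88 at offsets 3–5.
U+AC7B5 → 4-byte form F2 AC 9E B5 at offsets 6–9.
U+E33D → 3-byte form EE 8C BD at offsets 10–12.
Offset 12 falls in char 4's range; it's byte 3 of EE 8C BD = 0xBD.

0xBD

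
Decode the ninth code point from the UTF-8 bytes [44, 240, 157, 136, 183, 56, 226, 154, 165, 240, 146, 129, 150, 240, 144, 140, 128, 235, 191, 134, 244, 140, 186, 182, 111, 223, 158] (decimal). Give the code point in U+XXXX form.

U+006F

Offset 0: leading byte 0x2C = 00101100 → 1-byte char #1 = 2C.
Offset 1: leading byte 0xF0 = 11110000 → 4-byte char #2 = F0 9D 88 B7.
Offset 5: leading byte 0x38 = 00111000 → 1-byte char #3 = 38.
Offset 6: leading byte 0xE2 = 11100010 → 3-byte char #4 = E2 9A A5.
Offset 9: leading byte 0xF0 = 11110000 → 4-byte char #5 = F0 92 81 96.
Offset 13: leading byte 0xF0 = 11110000 → 4-byte char #6 = F0 90 8C 80.
Offset 17: leading byte 0xEB = 11101011 → 3-byte char #7 = EB BF 86.
Offset 20: leading byte 0xF4 = 11110100 → 4-byte char #8 = F4 8C BA B6.
Offset 24: leading byte 0x6F = 01101111 → 1-byte char #9 = 6F.
Leading byte 0x6F = 01101111 matches 0xxxxxxx → 1-byte sequence.
Byte 1: 0x6F = 01101111, payload 1101111 (7 bits).
Concatenate: 1101111 = 0x6F (7 bits → U+006F).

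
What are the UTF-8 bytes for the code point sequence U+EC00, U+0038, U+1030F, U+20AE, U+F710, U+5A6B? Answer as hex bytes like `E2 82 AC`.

U+EC00: 3-byte form → EE B0 80.
U+0038: 1-byte form → 38.
U+1030F: 4-byte form → F0 90 8C 8F.
U+20AE: 3-byte form → E2 82 AE.
U+F710: 3-byte form → EF 9C 90.
U+5A6B: 3-byte form → E5 A9 AB.
Concatenated (17 bytes): EE B0 80 38 F0 90 8C 8F E2 82 AE EF 9C 90 E5 A9 AB.

EE B0 80 38 F0 90 8C 8F E2 82 AE EF 9C 90 E5 A9 AB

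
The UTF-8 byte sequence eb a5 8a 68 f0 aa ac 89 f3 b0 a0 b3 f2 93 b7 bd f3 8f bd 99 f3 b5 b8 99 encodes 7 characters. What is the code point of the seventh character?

Offset 0: leading byte 0xEB = 11101011 → 3-byte char #1 = EB A5 8A.
Offset 3: leading byte 0x68 = 01101000 → 1-byte char #2 = 68.
Offset 4: leading byte 0xF0 = 11110000 → 4-byte char #3 = F0 AA AC 89.
Offset 8: leading byte 0xF3 = 11110011 → 4-byte char #4 = F3 B0 A0 B3.
Offset 12: leading byte 0xF2 = 11110010 → 4-byte char #5 = F2 93 B7 BD.
Offset 16: leading byte 0xF3 = 11110011 → 4-byte char #6 = F3 8F BD 99.
Offset 20: leading byte 0xF3 = 11110011 → 4-byte char #7 = F3 B5 B8 99.
Leading byte 0xF3 = 11110011 matches 11110xxx → 4-byte sequence.
Byte 1: 0xF3 = 11110011, payload 011 (3 bits).
Byte 2: 0xB5 = 10110101 (10xxxxxx ✓), payload 110101.
Byte 3: 0xB8 = 10111000 (10xxxxxx ✓), payload 111000.
Byte 4: 0x99 = 10011001 (10xxxxxx ✓), payload 011001.
Concatenate: 011110101111000011001 = 0xF5E19 (21 bits → U+F5E19).

U+F5E19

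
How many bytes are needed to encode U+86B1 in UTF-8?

3

U+86B1 = 0x86B1. UTF-8 uses 1 byte below 0x80, 2 below 0x800, 3 below 0x10000, 4 up to 0x10FFFF. 0x86B1 is in U+0800–U+FFFF → 3 bytes.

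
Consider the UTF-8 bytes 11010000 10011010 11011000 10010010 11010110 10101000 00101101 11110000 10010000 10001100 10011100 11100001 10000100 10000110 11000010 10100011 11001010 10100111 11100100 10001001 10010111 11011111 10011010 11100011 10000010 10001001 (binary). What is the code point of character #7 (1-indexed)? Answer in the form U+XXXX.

U+00A3

Offset 0: leading byte 0xD0 = 11010000 → 2-byte char #1 = D0 9A.
Offset 2: leading byte 0xD8 = 11011000 → 2-byte char #2 = D8 92.
Offset 4: leading byte 0xD6 = 11010110 → 2-byte char #3 = D6 A8.
Offset 6: leading byte 0x2D = 00101101 → 1-byte char #4 = 2D.
Offset 7: leading byte 0xF0 = 11110000 → 4-byte char #5 = F0 90 8C 9C.
Offset 11: leading byte 0xE1 = 11100001 → 3-byte char #6 = E1 84 86.
Offset 14: leading byte 0xC2 = 11000010 → 2-byte char #7 = C2 A3.
Leading byte 0xC2 = 11000010 matches 110xxxxx → 2-byte sequence.
Byte 1: 0xC2 = 11000010, payload 00010 (5 bits).
Byte 2: 0xA3 = 10100011 (10xxxxxx ✓), payload 100011.
Concatenate: 00010100011 = 0xA3 (11 bits → U+00A3).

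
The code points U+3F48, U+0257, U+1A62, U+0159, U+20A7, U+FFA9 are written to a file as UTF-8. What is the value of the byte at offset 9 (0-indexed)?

0x99

U+3F48 → 3-byte form E3 BD 88 at offsets 0–2.
U+0257 → 2-byte form C9 97 at offsets 3–4.
U+1A62 → 3-byte form E1 A9 A2 at offsets 5–7.
U+0159 → 2-byte form C5 99 at offsets 8–9.
Offset 9 falls in char 4's range; it's byte 2 of C5 99 = 0x99.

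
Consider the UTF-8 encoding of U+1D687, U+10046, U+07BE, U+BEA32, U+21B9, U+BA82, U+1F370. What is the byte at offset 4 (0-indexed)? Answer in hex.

0xF0

U+1D687 → 4-byte form F0 9D 9A 87 at offsets 0–3.
U+10046 → 4-byte form F0 90 81 86 at offsets 4–7.
Offset 4 falls in char 2's range; it's byte 1 of F0 90 81 86 = 0xF0.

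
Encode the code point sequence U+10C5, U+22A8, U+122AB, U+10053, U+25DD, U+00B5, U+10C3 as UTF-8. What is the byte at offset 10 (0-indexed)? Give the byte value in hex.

U+10C5 → 3-byte form E1 83 85 at offsets 0–2.
U+22A8 → 3-byte form E2 8A A8 at offsets 3–5.
U+122AB → 4-byte form F0 92 8A AB at offsets 6–9.
U+10053 → 4-byte form F0 90 81 93 at offsets 10–13.
Offset 10 falls in char 4's range; it's byte 1 of F0 90 81 93 = 0xF0.

0xF0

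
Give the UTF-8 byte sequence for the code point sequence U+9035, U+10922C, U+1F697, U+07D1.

E9 80 B5 F4 89 88 AC F0 9F 9A 97 DF 91

U+9035: 3-byte form → E9 80 B5.
U+10922C: 4-byte form → F4 89 88 AC.
U+1F697: 4-byte form → F0 9F 9A 97.
U+07D1: 2-byte form → DF 91.
Concatenated (13 bytes): E9 80 B5 F4 89 88 AC F0 9F 9A 97 DF 91.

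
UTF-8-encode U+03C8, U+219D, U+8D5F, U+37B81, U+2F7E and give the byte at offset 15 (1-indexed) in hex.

0xBE

1-indexed offset 15 is 0-indexed offset 14.
U+03C8 → 2-byte form CF 88 at offsets 0–1.
U+219D → 3-byte form E2 86 9D at offsets 2–4.
U+8D5F → 3-byte form E8 B5 9F at offsets 5–7.
U+37B81 → 4-byte form F0 B7 AE 81 at offsets 8–11.
U+2F7E → 3-byte form E2 BD BE at offsets 12–14.
Offset 14 falls in char 5's range; it's byte 3 of E2 BD BE = 0xBE.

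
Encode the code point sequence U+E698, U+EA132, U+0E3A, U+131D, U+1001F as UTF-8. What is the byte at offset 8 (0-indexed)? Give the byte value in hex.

U+E698 → 3-byte form EE 9A 98 at offsets 0–2.
U+EA132 → 4-byte form F3 AA 84 B2 at offsets 3–6.
U+0E3A → 3-byte form E0 B8 BA at offsets 7–9.
Offset 8 falls in char 3's range; it's byte 2 of E0 B8 BA = 0xB8.

0xB8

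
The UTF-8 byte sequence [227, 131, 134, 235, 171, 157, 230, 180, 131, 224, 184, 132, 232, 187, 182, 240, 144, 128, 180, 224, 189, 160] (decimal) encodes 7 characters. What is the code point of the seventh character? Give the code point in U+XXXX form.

Offset 0: leading byte 0xE3 = 11100011 → 3-byte char #1 = E3 83 86.
Offset 3: leading byte 0xEB = 11101011 → 3-byte char #2 = EB AB 9D.
Offset 6: leading byte 0xE6 = 11100110 → 3-byte char #3 = E6 B4 83.
Offset 9: leading byte 0xE0 = 11100000 → 3-byte char #4 = E0 B8 84.
Offset 12: leading byte 0xE8 = 11101000 → 3-byte char #5 = E8 BB B6.
Offset 15: leading byte 0xF0 = 11110000 → 4-byte char #6 = F0 90 80 B4.
Offset 19: leading byte 0xE0 = 11100000 → 3-byte char #7 = E0 BD A0.
Leading byte 0xE0 = 11100000 matches 1110xxxx → 3-byte sequence.
Byte 1: 0xE0 = 11100000, payload 0000 (4 bits).
Byte 2: 0xBD = 10111101 (10xxxxxx ✓), payload 111101.
Byte 3: 0xA0 = 10100000 (10xxxxxx ✓), payload 100000.
Concatenate: 0000111101100000 = 0xF60 (16 bits → U+0F60).

U+0F60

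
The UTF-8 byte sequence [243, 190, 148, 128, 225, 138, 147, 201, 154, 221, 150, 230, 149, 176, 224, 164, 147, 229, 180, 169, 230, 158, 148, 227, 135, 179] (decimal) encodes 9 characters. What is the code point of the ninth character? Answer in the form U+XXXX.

U+31F3

Offset 0: leading byte 0xF3 = 11110011 → 4-byte char #1 = F3 BE 94 80.
Offset 4: leading byte 0xE1 = 11100001 → 3-byte char #2 = E1 8A 93.
Offset 7: leading byte 0xC9 = 11001001 → 2-byte char #3 = C9 9A.
Offset 9: leading byte 0xDD = 11011101 → 2-byte char #4 = DD 96.
Offset 11: leading byte 0xE6 = 11100110 → 3-byte char #5 = E6 95 B0.
Offset 14: leading byte 0xE0 = 11100000 → 3-byte char #6 = E0 A4 93.
Offset 17: leading byte 0xE5 = 11100101 → 3-byte char #7 = E5 B4 A9.
Offset 20: leading byte 0xE6 = 11100110 → 3-byte char #8 = E6 9E 94.
Offset 23: leading byte 0xE3 = 11100011 → 3-byte char #9 = E3 87 B3.
Leading byte 0xE3 = 11100011 matches 1110xxxx → 3-byte sequence.
Byte 1: 0xE3 = 11100011, payload 0011 (4 bits).
Byte 2: 0x87 = 10000111 (10xxxxxx ✓), payload 000111.
Byte 3: 0xB3 = 10110011 (10xxxxxx ✓), payload 110011.
Concatenate: 0011000111110011 = 0x31F3 (16 bits → U+31F3).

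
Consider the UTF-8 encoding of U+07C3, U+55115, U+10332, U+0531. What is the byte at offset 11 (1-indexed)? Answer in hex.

0xD4

1-indexed offset 11 is 0-indexed offset 10.
U+07C3 → 2-byte form DF 83 at offsets 0–1.
U+55115 → 4-byte form F1 95 84 95 at offsets 2–5.
U+10332 → 4-byte form F0 90 8C B2 at offsets 6–9.
U+0531 → 2-byte form D4 B1 at offsets 10–11.
Offset 10 falls in char 4's range; it's byte 1 of D4 B1 = 0xD4.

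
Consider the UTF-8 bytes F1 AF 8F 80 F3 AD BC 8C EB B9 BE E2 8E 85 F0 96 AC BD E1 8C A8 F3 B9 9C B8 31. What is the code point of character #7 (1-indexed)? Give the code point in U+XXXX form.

U+F9738

Offset 0: leading byte 0xF1 = 11110001 → 4-byte char #1 = F1 AF 8F 80.
Offset 4: leading byte 0xF3 = 11110011 → 4-byte char #2 = F3 AD BC 8C.
Offset 8: leading byte 0xEB = 11101011 → 3-byte char #3 = EB B9 BE.
Offset 11: leading byte 0xE2 = 11100010 → 3-byte char #4 = E2 8E 85.
Offset 14: leading byte 0xF0 = 11110000 → 4-byte char #5 = F0 96 AC BD.
Offset 18: leading byte 0xE1 = 11100001 → 3-byte char #6 = E1 8C A8.
Offset 21: leading byte 0xF3 = 11110011 → 4-byte char #7 = F3 B9 9C B8.
Leading byte 0xF3 = 11110011 matches 11110xxx → 4-byte sequence.
Byte 1: 0xF3 = 11110011, payload 011 (3 bits).
Byte 2: 0xB9 = 10111001 (10xxxxxx ✓), payload 111001.
Byte 3: 0x9C = 10011100 (10xxxxxx ✓), payload 011100.
Byte 4: 0xB8 = 10111000 (10xxxxxx ✓), payload 111000.
Concatenate: 011111001011100111000 = 0xF9738 (21 bits → U+F9738).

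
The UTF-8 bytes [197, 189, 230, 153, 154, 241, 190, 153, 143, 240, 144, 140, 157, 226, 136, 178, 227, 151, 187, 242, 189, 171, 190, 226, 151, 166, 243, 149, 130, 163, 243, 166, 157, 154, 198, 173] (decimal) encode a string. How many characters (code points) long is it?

11

Byte at offset 0: 0xC5 = 11000101 → 2-byte char (#1). Advance 2.
Byte at offset 2: 0xE6 = 11100110 → 3-byte char (#2). Advance 3.
Byte at offset 5: 0xF1 = 11110001 → 4-byte char (#3). Advance 4.
Byte at offset 9: 0xF0 = 11110000 → 4-byte char (#4). Advance 4.
Byte at offset 13: 0xE2 = 11100010 → 3-byte char (#5). Advance 3.
Byte at offset 16: 0xE3 = 11100011 → 3-byte char (#6). Advance 3.
Byte at offset 19: 0xF2 = 11110010 → 4-byte char (#7). Advance 4.
Byte at offset 23: 0xE2 = 11100010 → 3-byte char (#8). Advance 3.
Byte at offset 26: 0xF3 = 11110011 → 4-byte char (#9). Advance 4.
Byte at offset 30: 0xF3 = 11110011 → 4-byte char (#10). Advance 4.
Byte at offset 34: 0xC6 = 11000110 → 2-byte char (#11). Advance 2.
Reached end at offset 36 after 11 code points.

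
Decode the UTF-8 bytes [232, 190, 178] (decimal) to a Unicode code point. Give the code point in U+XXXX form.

U+8FB2

Leading byte 0xE8 = 11101000 matches 1110xxxx → 3-byte sequence.
Byte 1: 0xE8 = 11101000, payload 1000 (4 bits).
Byte 2: 0xBE = 10111110 (10xxxxxx ✓), payload 111110.
Byte 3: 0xB2 = 10110010 (10xxxxxx ✓), payload 110010.
Concatenate: 1000111110110010 = 0x8FB2 (16 bits → U+8FB2).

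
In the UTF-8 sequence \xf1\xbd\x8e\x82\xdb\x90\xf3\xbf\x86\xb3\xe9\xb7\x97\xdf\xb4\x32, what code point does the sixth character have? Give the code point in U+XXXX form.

Offset 0: leading byte 0xF1 = 11110001 → 4-byte char #1 = F1 BD 8E 82.
Offset 4: leading byte 0xDB = 11011011 → 2-byte char #2 = DB 90.
Offset 6: leading byte 0xF3 = 11110011 → 4-byte char #3 = F3 BF 86 B3.
Offset 10: leading byte 0xE9 = 11101001 → 3-byte char #4 = E9 B7 97.
Offset 13: leading byte 0xDF = 11011111 → 2-byte char #5 = DF B4.
Offset 15: leading byte 0x32 = 00110010 → 1-byte char #6 = 32.
Leading byte 0x32 = 00110010 matches 0xxxxxxx → 1-byte sequence.
Byte 1: 0x32 = 00110010, payload 0110010 (7 bits).
Concatenate: 0110010 = 0x32 (7 bits → U+0032).

U+0032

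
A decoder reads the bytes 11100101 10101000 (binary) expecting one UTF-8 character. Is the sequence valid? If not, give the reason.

invalid (sequence truncated)

Leading byte 0xE5 = 11100101 → 3-byte form, but only 2 bytes are present.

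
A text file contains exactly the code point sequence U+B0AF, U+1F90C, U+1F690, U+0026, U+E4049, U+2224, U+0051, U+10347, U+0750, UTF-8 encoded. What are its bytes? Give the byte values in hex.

EB 82 AF F0 9F A4 8C F0 9F 9A 90 26 F3 A4 81 89 E2 88 A4 51 F0 90 8D 87 DD 90

U+B0AF: 3-byte form → EB 82 AF.
U+1F90C: 4-byte form → F0 9F A4 8C.
U+1F690: 4-byte form → F0 9F 9A 90.
U+0026: 1-byte form → 26.
U+E4049: 4-byte form → F3 A4 81 89.
U+2224: 3-byte form → E2 88 A4.
U+0051: 1-byte form → 51.
U+10347: 4-byte form → F0 90 8D 87.
U+0750: 2-byte form → DD 90.
Concatenated (26 bytes): EB 82 AF F0 9F A4 8C F0 9F 9A 90 26 F3 A4 81 89 E2 88 A4 51 F0 90 8D 87 DD 90.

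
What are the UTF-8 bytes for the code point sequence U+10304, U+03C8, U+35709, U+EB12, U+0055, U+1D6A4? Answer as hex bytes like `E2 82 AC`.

F0 90 8C 84 CF 88 F0 B5 9C 89 EE AC 92 55 F0 9D 9A A4

U+10304: 4-byte form → F0 90 8C 84.
U+03C8: 2-byte form → CF 88.
U+35709: 4-byte form → F0 B5 9C 89.
U+EB12: 3-byte form → EE AC 92.
U+0055: 1-byte form → 55.
U+1D6A4: 4-byte form → F0 9D 9A A4.
Concatenated (18 bytes): F0 90 8C 84 CF 88 F0 B5 9C 89 EE AC 92 55 F0 9D 9A A4.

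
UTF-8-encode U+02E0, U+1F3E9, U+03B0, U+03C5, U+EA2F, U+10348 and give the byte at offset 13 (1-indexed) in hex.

1-indexed offset 13 is 0-indexed offset 12.
U+02E0 → 2-byte form CB A0 at offsets 0–1.
U+1F3E9 → 4-byte form F0 9F 8F A9 at offsets 2–5.
U+03B0 → 2-byte form CE B0 at offsets 6–7.
U+03C5 → 2-byte form CF 85 at offsets 8–9.
U+EA2F → 3-byte form EE A8 AF at offsets 10–12.
Offset 12 falls in char 5's range; it's byte 3 of EE A8 AF = 0xAF.

0xAF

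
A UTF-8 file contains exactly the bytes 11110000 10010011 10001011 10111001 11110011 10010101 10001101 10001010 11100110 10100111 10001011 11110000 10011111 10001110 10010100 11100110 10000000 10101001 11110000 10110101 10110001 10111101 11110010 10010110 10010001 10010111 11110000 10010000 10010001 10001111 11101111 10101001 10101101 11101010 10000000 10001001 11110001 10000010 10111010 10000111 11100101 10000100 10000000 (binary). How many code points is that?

Byte at offset 0: 0xF0 = 11110000 → 4-byte char (#1). Advance 4.
Byte at offset 4: 0xF3 = 11110011 → 4-byte char (#2). Advance 4.
Byte at offset 8: 0xE6 = 11100110 → 3-byte char (#3). Advance 3.
Byte at offset 11: 0xF0 = 11110000 → 4-byte char (#4). Advance 4.
Byte at offset 15: 0xE6 = 11100110 → 3-byte char (#5). Advance 3.
Byte at offset 18: 0xF0 = 11110000 → 4-byte char (#6). Advance 4.
Byte at offset 22: 0xF2 = 11110010 → 4-byte char (#7). Advance 4.
Byte at offset 26: 0xF0 = 11110000 → 4-byte char (#8). Advance 4.
Byte at offset 30: 0xEF = 11101111 → 3-byte char (#9). Advance 3.
Byte at offset 33: 0xEA = 11101010 → 3-byte char (#10). Advance 3.
Byte at offset 36: 0xF1 = 11110001 → 4-byte char (#11). Advance 4.
Byte at offset 40: 0xE5 = 11100101 → 3-byte char (#12). Advance 3.
Reached end at offset 43 after 12 code points.

12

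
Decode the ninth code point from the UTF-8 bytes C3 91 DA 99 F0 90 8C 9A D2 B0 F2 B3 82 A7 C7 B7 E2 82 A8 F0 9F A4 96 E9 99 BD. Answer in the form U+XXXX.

Offset 0: leading byte 0xC3 = 11000011 → 2-byte char #1 = C3 91.
Offset 2: leading byte 0xDA = 11011010 → 2-byte char #2 = DA 99.
Offset 4: leading byte 0xF0 = 11110000 → 4-byte char #3 = F0 90 8C 9A.
Offset 8: leading byte 0xD2 = 11010010 → 2-byte char #4 = D2 B0.
Offset 10: leading byte 0xF2 = 11110010 → 4-byte char #5 = F2 B3 82 A7.
Offset 14: leading byte 0xC7 = 11000111 → 2-byte char #6 = C7 B7.
Offset 16: leading byte 0xE2 = 11100010 → 3-byte char #7 = E2 82 A8.
Offset 19: leading byte 0xF0 = 11110000 → 4-byte char #8 = F0 9F A4 96.
Offset 23: leading byte 0xE9 = 11101001 → 3-byte char #9 = E9 99 BD.
Leading byte 0xE9 = 11101001 matches 1110xxxx → 3-byte sequence.
Byte 1: 0xE9 = 11101001, payload 1001 (4 bits).
Byte 2: 0x99 = 10011001 (10xxxxxx ✓), payload 011001.
Byte 3: 0xBD = 10111101 (10xxxxxx ✓), payload 111101.
Concatenate: 1001011001111101 = 0x967D (16 bits → U+967D).

U+967D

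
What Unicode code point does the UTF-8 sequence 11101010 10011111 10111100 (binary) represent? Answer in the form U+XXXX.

U+A7FC

Leading byte 0xEA = 11101010 matches 1110xxxx → 3-byte sequence.
Byte 1: 0xEA = 11101010, payload 1010 (4 bits).
Byte 2: 0x9F = 10011111 (10xxxxxx ✓), payload 011111.
Byte 3: 0xBC = 10111100 (10xxxxxx ✓), payload 111100.
Concatenate: 1010011111111100 = 0xA7FC (16 bits → U+A7FC).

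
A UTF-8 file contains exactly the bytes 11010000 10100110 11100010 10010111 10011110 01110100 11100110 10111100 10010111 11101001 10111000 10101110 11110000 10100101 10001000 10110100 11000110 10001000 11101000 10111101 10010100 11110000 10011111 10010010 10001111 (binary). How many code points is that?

9

Byte at offset 0: 0xD0 = 11010000 → 2-byte char (#1). Advance 2.
Byte at offset 2: 0xE2 = 11100010 → 3-byte char (#2). Advance 3.
Byte at offset 5: 0x74 = 01110100 → 1-byte char (#3). Advance 1.
Byte at offset 6: 0xE6 = 11100110 → 3-byte char (#4). Advance 3.
Byte at offset 9: 0xE9 = 11101001 → 3-byte char (#5). Advance 3.
Byte at offset 12: 0xF0 = 11110000 → 4-byte char (#6). Advance 4.
Byte at offset 16: 0xC6 = 11000110 → 2-byte char (#7). Advance 2.
Byte at offset 18: 0xE8 = 11101000 → 3-byte char (#8). Advance 3.
Byte at offset 21: 0xF0 = 11110000 → 4-byte char (#9). Advance 4.
Reached end at offset 25 after 9 code points.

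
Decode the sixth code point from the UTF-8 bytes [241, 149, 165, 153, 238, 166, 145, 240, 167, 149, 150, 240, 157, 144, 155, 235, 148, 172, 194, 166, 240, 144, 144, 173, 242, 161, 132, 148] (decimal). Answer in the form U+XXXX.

Offset 0: leading byte 0xF1 = 11110001 → 4-byte char #1 = F1 95 A5 99.
Offset 4: leading byte 0xEE = 11101110 → 3-byte char #2 = EE A6 91.
Offset 7: leading byte 0xF0 = 11110000 → 4-byte char #3 = F0 A7 95 96.
Offset 11: leading byte 0xF0 = 11110000 → 4-byte char #4 = F0 9D 90 9B.
Offset 15: leading byte 0xEB = 11101011 → 3-byte char #5 = EB 94 AC.
Offset 18: leading byte 0xC2 = 11000010 → 2-byte char #6 = C2 A6.
Leading byte 0xC2 = 11000010 matches 110xxxxx → 2-byte sequence.
Byte 1: 0xC2 = 11000010, payload 00010 (5 bits).
Byte 2: 0xA6 = 10100110 (10xxxxxx ✓), payload 100110.
Concatenate: 00010100110 = 0xA6 (11 bits → U+00A6).

U+00A6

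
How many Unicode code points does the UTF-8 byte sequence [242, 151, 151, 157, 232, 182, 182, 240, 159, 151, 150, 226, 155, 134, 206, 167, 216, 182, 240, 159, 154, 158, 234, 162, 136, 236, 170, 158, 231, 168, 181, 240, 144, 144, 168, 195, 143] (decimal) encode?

12

Byte at offset 0: 0xF2 = 11110010 → 4-byte char (#1). Advance 4.
Byte at offset 4: 0xE8 = 11101000 → 3-byte char (#2). Advance 3.
Byte at offset 7: 0xF0 = 11110000 → 4-byte char (#3). Advance 4.
Byte at offset 11: 0xE2 = 11100010 → 3-byte char (#4). Advance 3.
Byte at offset 14: 0xCE = 11001110 → 2-byte char (#5). Advance 2.
Byte at offset 16: 0xD8 = 11011000 → 2-byte char (#6). Advance 2.
Byte at offset 18: 0xF0 = 11110000 → 4-byte char (#7). Advance 4.
Byte at offset 22: 0xEA = 11101010 → 3-byte char (#8). Advance 3.
Byte at offset 25: 0xEC = 11101100 → 3-byte char (#9). Advance 3.
Byte at offset 28: 0xE7 = 11100111 → 3-byte char (#10). Advance 3.
Byte at offset 31: 0xF0 = 11110000 → 4-byte char (#11). Advance 4.
Byte at offset 35: 0xC3 = 11000011 → 2-byte char (#12). Advance 2.
Reached end at offset 37 after 12 code points.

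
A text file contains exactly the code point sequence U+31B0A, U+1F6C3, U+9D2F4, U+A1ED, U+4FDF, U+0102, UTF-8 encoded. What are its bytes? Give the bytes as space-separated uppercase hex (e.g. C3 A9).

F0 B1 AC 8A F0 9F 9B 83 F2 9D 8B B4 EA 87 AD E4 BF 9F C4 82

U+31B0A: 4-byte form → F0 B1 AC 8A.
U+1F6C3: 4-byte form → F0 9F 9B 83.
U+9D2F4: 4-byte form → F2 9D 8B B4.
U+A1ED: 3-byte form → EA 87 AD.
U+4FDF: 3-byte form → E4 BF 9F.
U+0102: 2-byte form → C4 82.
Concatenated (20 bytes): F0 B1 AC 8A F0 9F 9B 83 F2 9D 8B B4 EA 87 AD E4 BF 9F C4 82.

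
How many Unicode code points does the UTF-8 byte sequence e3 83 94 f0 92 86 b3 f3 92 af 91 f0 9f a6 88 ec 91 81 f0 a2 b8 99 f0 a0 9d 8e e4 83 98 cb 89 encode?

Byte at offset 0: 0xE3 = 11100011 → 3-byte char (#1). Advance 3.
Byte at offset 3: 0xF0 = 11110000 → 4-byte char (#2). Advance 4.
Byte at offset 7: 0xF3 = 11110011 → 4-byte char (#3). Advance 4.
Byte at offset 11: 0xF0 = 11110000 → 4-byte char (#4). Advance 4.
Byte at offset 15: 0xEC = 11101100 → 3-byte char (#5). Advance 3.
Byte at offset 18: 0xF0 = 11110000 → 4-byte char (#6). Advance 4.
Byte at offset 22: 0xF0 = 11110000 → 4-byte char (#7). Advance 4.
Byte at offset 26: 0xE4 = 11100100 → 3-byte char (#8). Advance 3.
Byte at offset 29: 0xCB = 11001011 → 2-byte char (#9). Advance 2.
Reached end at offset 31 after 9 code points.

9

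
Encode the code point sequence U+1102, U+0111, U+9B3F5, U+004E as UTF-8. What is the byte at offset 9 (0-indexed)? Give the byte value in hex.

U+1102 → 3-byte form E1 84 82 at offsets 0–2.
U+0111 → 2-byte form C4 91 at offsets 3–4.
U+9B3F5 → 4-byte form F2 9B 8F B5 at offsets 5–8.
U+004E → 1-byte form 4E at offsets 9–9.
Offset 9 falls in char 4's range; it's byte 1 of 4E = 0x4E.

0x4E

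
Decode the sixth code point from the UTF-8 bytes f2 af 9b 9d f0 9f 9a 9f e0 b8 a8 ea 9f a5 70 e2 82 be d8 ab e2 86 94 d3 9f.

Offset 0: leading byte 0xF2 = 11110010 → 4-byte char #1 = F2 AF 9B 9D.
Offset 4: leading byte 0xF0 = 11110000 → 4-byte char #2 = F0 9F 9A 9F.
Offset 8: leading byte 0xE0 = 11100000 → 3-byte char #3 = E0 B8 A8.
Offset 11: leading byte 0xEA = 11101010 → 3-byte char #4 = EA 9F A5.
Offset 14: leading byte 0x70 = 01110000 → 1-byte char #5 = 70.
Offset 15: leading byte 0xE2 = 11100010 → 3-byte char #6 = E2 82 BE.
Leading byte 0xE2 = 11100010 matches 1110xxxx → 3-byte sequence.
Byte 1: 0xE2 = 11100010, payload 0010 (4 bits).
Byte 2: 0x82 = 10000010 (10xxxxxx ✓), payload 000010.
Byte 3: 0xBE = 10111110 (10xxxxxx ✓), payload 111110.
Concatenate: 0010000010111110 = 0x20BE (16 bits → U+20BE).

U+20BE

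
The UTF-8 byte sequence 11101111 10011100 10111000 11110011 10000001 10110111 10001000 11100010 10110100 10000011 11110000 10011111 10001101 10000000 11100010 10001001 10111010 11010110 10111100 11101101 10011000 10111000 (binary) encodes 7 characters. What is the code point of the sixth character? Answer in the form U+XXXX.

Offset 0: leading byte 0xEF = 11101111 → 3-byte char #1 = EF 9C B8.
Offset 3: leading byte 0xF3 = 11110011 → 4-byte char #2 = F3 81 B7 88.
Offset 7: leading byte 0xE2 = 11100010 → 3-byte char #3 = E2 B4 83.
Offset 10: leading byte 0xF0 = 11110000 → 4-byte char #4 = F0 9F 8D 80.
Offset 14: leading byte 0xE2 = 11100010 → 3-byte char #5 = E2 89 BA.
Offset 17: leading byte 0xD6 = 11010110 → 2-byte char #6 = D6 BC.
Leading byte 0xD6 = 11010110 matches 110xxxxx → 2-byte sequence.
Byte 1: 0xD6 = 11010110, payload 10110 (5 bits).
Byte 2: 0xBC = 10111100 (10xxxxxx ✓), payload 111100.
Concatenate: 10110111100 = 0x5BC (11 bits → U+05BC).

U+05BC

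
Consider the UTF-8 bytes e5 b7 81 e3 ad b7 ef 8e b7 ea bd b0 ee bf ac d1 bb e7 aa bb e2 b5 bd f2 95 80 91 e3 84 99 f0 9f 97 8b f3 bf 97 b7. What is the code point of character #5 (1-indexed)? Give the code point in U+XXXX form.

Offset 0: leading byte 0xE5 = 11100101 → 3-byte char #1 = E5 B7 81.
Offset 3: leading byte 0xE3 = 11100011 → 3-byte char #2 = E3 AD B7.
Offset 6: leading byte 0xEF = 11101111 → 3-byte char #3 = EF 8E B7.
Offset 9: leading byte 0xEA = 11101010 → 3-byte char #4 = EA BD B0.
Offset 12: leading byte 0xEE = 11101110 → 3-byte char #5 = EE BF AC.
Leading byte 0xEE = 11101110 matches 1110xxxx → 3-byte sequence.
Byte 1: 0xEE = 11101110, payload 1110 (4 bits).
Byte 2: 0xBF = 10111111 (10xxxxxx ✓), payload 111111.
Byte 3: 0xAC = 10101100 (10xxxxxx ✓), payload 101100.
Concatenate: 1110111111101100 = 0xEFEC (16 bits → U+EFEC).

U+EFEC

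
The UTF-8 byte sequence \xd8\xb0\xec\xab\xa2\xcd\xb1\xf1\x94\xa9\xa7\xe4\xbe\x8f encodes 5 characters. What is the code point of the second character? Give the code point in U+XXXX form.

U+CAE2

Offset 0: leading byte 0xD8 = 11011000 → 2-byte char #1 = D8 B0.
Offset 2: leading byte 0xEC = 11101100 → 3-byte char #2 = EC AB A2.
Leading byte 0xEC = 11101100 matches 1110xxxx → 3-byte sequence.
Byte 1: 0xEC = 11101100, payload 1100 (4 bits).
Byte 2: 0xAB = 10101011 (10xxxxxx ✓), payload 101011.
Byte 3: 0xA2 = 10100010 (10xxxxxx ✓), payload 100010.
Concatenate: 1100101011100010 = 0xCAE2 (16 bits → U+CAE2).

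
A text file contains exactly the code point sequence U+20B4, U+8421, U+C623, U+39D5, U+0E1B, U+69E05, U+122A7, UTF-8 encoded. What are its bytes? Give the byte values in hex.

E2 82 B4 E8 90 A1 EC 98 A3 E3 A7 95 E0 B8 9B F1 A9 B8 85 F0 92 8A A7

U+20B4: 3-byte form → E2 82 B4.
U+8421: 3-byte form → E8 90 A1.
U+C623: 3-byte form → EC 98 A3.
U+39D5: 3-byte form → E3 A7 95.
U+0E1B: 3-byte form → E0 B8 9B.
U+69E05: 4-byte form → F1 A9 B8 85.
U+122A7: 4-byte form → F0 92 8A A7.
Concatenated (23 bytes): E2 82 B4 E8 90 A1 EC 98 A3 E3 A7 95 E0 B8 9B F1 A9 B8 85 F0 92 8A A7.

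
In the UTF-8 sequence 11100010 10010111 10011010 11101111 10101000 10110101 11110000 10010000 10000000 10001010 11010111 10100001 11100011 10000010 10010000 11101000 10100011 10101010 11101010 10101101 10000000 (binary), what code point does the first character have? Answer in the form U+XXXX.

Offset 0: leading byte 0xE2 = 11100010 → 3-byte char #1 = E2 97 9A.
Leading byte 0xE2 = 11100010 matches 1110xxxx → 3-byte sequence.
Byte 1: 0xE2 = 11100010, payload 0010 (4 bits).
Byte 2: 0x97 = 10010111 (10xxxxxx ✓), payload 010111.
Byte 3: 0x9A = 10011010 (10xxxxxx ✓), payload 011010.
Concatenate: 0010010111011010 = 0x25DA (16 bits → U+25DA).

U+25DA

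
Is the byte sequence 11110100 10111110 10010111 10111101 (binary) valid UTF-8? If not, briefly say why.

invalid (encodes a value above U+10FFFF)

Leading byte 0xF4 = 11110100 → 4-byte form.
Payload = 0x13E5FD, which exceeds U+10FFFF, the maximum Unicode code point. (Leading bytes F5–FF, or F4 followed by ≥ 0x90, are invalid.)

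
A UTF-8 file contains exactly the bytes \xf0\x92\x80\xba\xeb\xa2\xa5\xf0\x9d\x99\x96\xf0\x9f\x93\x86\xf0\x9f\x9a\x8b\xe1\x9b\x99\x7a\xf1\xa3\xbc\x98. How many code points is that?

Byte at offset 0: 0xF0 = 11110000 → 4-byte char (#1). Advance 4.
Byte at offset 4: 0xEB = 11101011 → 3-byte char (#2). Advance 3.
Byte at offset 7: 0xF0 = 11110000 → 4-byte char (#3). Advance 4.
Byte at offset 11: 0xF0 = 11110000 → 4-byte char (#4). Advance 4.
Byte at offset 15: 0xF0 = 11110000 → 4-byte char (#5). Advance 4.
Byte at offset 19: 0xE1 = 11100001 → 3-byte char (#6). Advance 3.
Byte at offset 22: 0x7A = 01111010 → 1-byte char (#7). Advance 1.
Byte at offset 23: 0xF1 = 11110001 → 4-byte char (#8). Advance 4.
Reached end at offset 27 after 8 code points.

8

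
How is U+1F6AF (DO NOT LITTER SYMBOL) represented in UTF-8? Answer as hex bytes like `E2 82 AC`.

F0 9F 9A AF

U+1F6AF = 0x1F6AF = 128687 decimal. In range U+10000–U+10FFFF → 4-byte form: 11110xxx 10xxxxxx 10xxxxxx 10xxxxxx.
Binary (21 bits): 000011111011010101111.
Split 3+6+6+6: 000 | 011111 | 011010 | 101111.
Byte 1: 11110000 = 0xF0.
Byte 2: 10011111 = 0x9F.
Byte 3: 10011010 = 0x9A.
Byte 4: 10101111 = 0xAF.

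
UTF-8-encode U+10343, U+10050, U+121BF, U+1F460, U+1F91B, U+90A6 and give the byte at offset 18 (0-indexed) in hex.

U+10343 → 4-byte form F0 90 8D 83 at offsets 0–3.
U+10050 → 4-byte form F0 90 81 90 at offsets 4–7.
U+121BF → 4-byte form F0 92 86 BF at offsets 8–11.
U+1F460 → 4-byte form F0 9F 91 A0 at offsets 12–15.
U+1F91B → 4-byte form F0 9F A4 9B at offsets 16–19.
Offset 18 falls in char 5's range; it's byte 3 of F0 9F A4 9B = 0xA4.

0xA4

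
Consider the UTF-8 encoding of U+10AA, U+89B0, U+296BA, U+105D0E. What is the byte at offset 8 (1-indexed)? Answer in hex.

0xA9

1-indexed offset 8 is 0-indexed offset 7.
U+10AA → 3-byte form E1 82 AA at offsets 0–2.
U+89B0 → 3-byte form E8 A6 B0 at offsets 3–5.
U+296BA → 4-byte form F0 A9 9A BA at offsets 6–9.
Offset 7 falls in char 3's range; it's byte 2 of F0 A9 9A BA = 0xA9.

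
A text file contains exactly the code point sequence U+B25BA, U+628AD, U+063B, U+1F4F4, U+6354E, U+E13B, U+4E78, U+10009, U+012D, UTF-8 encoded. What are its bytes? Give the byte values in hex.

U+B25BA: 4-byte form → F2 B2 96 BA.
U+628AD: 4-byte form → F1 A2 A2 AD.
U+063B: 2-byte form → D8 BB.
U+1F4F4: 4-byte form → F0 9F 93 B4.
U+6354E: 4-byte form → F1 A3 95 8E.
U+E13B: 3-byte form → EE 84 BB.
U+4E78: 3-byte form → E4 B9 B8.
U+10009: 4-byte form → F0 90 80 89.
U+012D: 2-byte form → C4 AD.
Concatenated (30 bytes): F2 B2 96 BA F1 A2 A2 AD D8 BB F0 9F 93 B4 F1 A3 95 8E EE 84 BB E4 B9 B8 F0 90 80 89 C4 AD.

F2 B2 96 BA F1 A2 A2 AD D8 BB F0 9F 93 B4 F1 A3 95 8E EE 84 BB E4 B9 B8 F0 90 80 89 C4 AD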